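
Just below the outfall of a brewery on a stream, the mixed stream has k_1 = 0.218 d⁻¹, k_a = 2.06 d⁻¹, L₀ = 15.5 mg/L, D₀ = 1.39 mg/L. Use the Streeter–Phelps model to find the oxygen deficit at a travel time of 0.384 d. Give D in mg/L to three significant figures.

k_1 L₀/(k_a−k_1) = 0.218×15.5/(2.06−0.218) = 3.379/1.842 = 1.834 mg/L.
e^(−k_1 t) = e^(−0.218×0.3840) = 0.9197; e^(−k_a t) = e^(−2.06×0.3840) = 0.4534.
D = 1.834 × (0.9197 − 0.4534) + 1.39 × 0.4534 = 0.8554 + 0.6302 = 1.486 mg/L.

D ≈ 1.49 mg/L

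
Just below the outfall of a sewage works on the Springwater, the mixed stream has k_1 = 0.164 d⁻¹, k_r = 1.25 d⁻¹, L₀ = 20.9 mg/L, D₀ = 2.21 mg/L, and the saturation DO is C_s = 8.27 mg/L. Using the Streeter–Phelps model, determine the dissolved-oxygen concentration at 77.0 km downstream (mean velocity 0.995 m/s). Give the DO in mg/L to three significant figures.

Travel time t = x/v = 77.0 km / (0.995 m/s) = 77000 m / 0.995 m/s = 77390 s = 0.8957 d.
k_1 L₀/(k_r−k_1) = 0.164×20.9/(1.25−0.164) = 3.428/1.086 = 3.156 mg/L.
e^(−k_1 t) = e^(−0.164×0.8957) = 0.8634; e^(−k_r t) = e^(−1.25×0.8957) = 0.3264.
D = 3.156 × (0.8634 − 0.3264) + 2.21 × 0.3264 = 1.695 + 0.7214 = 2.416 mg/L.
DO = C_s − D = 8.27 − 2.416 = 5.854 mg/L.

DO ≈ 5.85 mg/L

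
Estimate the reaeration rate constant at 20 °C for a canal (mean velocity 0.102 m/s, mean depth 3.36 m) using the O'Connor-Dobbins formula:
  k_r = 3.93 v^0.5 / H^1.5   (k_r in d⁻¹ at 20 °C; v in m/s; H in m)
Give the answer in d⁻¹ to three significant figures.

k_r ≈ 0.204 d⁻¹

k_r = 3.93 × 0.102^0.5 / 3.36^1.5 = 3.93 × 0.3194 / 6.159 = 0.2038 d⁻¹.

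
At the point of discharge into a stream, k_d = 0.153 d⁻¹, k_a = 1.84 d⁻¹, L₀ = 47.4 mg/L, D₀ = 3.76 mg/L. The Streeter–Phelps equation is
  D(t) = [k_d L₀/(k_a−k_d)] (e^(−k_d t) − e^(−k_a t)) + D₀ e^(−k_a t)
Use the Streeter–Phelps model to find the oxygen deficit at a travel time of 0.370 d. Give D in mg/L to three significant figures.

D ≈ 3.79 mg/L

k_d L₀/(k_a−k_d) = 0.153×47.4/(1.84−0.153) = 7.252/1.687 = 4.299 mg/L.
e^(−k_d t) = e^(−0.153×0.3700) = 0.9450; e^(−k_a t) = e^(−1.84×0.3700) = 0.5062.
D = 4.299 × (0.9450 − 0.5062) + 3.76 × 0.5062 = 1.886 + 1.903 = 3.789 mg/L.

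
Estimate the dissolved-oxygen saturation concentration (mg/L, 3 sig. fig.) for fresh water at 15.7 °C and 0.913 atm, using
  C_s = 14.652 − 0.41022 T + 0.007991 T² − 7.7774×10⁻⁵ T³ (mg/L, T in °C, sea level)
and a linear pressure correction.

At sea level: C_s = 14.652 − 0.41022×15.7 + 0.007991×15.7² − 7.7774×10⁻⁵×15.7³ = 9.880 mg/L.
Pressure correction: C_s' = 9.880 × 0.913 = 9.021 mg/L.

C_s ≈ 9.02 mg/L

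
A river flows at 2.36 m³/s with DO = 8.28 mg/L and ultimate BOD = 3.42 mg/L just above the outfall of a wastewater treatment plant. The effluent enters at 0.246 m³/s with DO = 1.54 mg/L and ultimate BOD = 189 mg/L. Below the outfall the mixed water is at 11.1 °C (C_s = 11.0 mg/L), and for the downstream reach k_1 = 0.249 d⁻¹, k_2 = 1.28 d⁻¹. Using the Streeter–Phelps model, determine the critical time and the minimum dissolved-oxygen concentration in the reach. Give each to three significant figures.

Mixed DO = (2.36×8.28 + 0.246×1.54)/(2.36+0.246) = 19.92/2.606 = 7.644 mg/L.
Mixed L₀ = (2.36×3.42 + 0.246×189)/(2.606) = 54.57/2.606 = 20.94 mg/L.
Initial deficit D₀ = C_s − DO₀ = 11.0 − 7.644 = 3.356 mg/L.
t_c = (1/1.031) ln[(1.28/0.249)(1 − 3.356×1.031/(0.249×20.94))] = 0.9699 × ln(1.729) = 0.5310 d.
D_c = (0.249/1.28) × 20.94 × e^(−0.249×0.5310) = 0.1945 × 20.94 × 0.8762 = 3.569 mg/L.
Minimum DO = 11.0 − 3.569 = 7.431 mg/L.

t_c ≈ 0.531 d; minimum DO ≈ 7.43 mg/L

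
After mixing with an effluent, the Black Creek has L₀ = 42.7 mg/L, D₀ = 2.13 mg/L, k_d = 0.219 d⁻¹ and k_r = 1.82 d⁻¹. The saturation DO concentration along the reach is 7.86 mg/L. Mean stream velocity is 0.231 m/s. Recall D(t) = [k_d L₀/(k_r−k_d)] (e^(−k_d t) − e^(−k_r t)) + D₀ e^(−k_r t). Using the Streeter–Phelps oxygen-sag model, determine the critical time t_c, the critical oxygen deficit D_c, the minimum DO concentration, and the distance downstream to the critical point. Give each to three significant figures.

t_c ≈ 1.04 d; D_c ≈ 4.09 mg/L; min DO ≈ 3.77 mg/L; x_c ≈ 20.7 km

At the critical point dD/dt = 0, so k_d L₀ e^(−k_d t) = k_r D. Substituting D(t) from the Streeter–Phelps equation and solving for t gives
t_c = ln[(k_r/k_d)(1 − D₀(k_r−k_d)/(k_d L₀))] / (k_r−k_d).
Here k_r−k_d = 1.601 d⁻¹ and 1 − D₀(k_r−k_d)/(k_d L₀) = 1 − 2.13×1.601/(0.219×42.7) = 0.6353, so
t_c = ln(8.311 × 0.6353) / 1.601 = 1.664 / 1.601 = 1.039 d.
L(t_c) = L₀ e^(−k_d t_c) = 42.7 × 0.7964 = 34.01 mg/L, and at the critical point k_r D_c = k_d L, so D_c = (0.219/1.82) × 34.01 = 4.092 mg/L.
Minimum DO = C_s − D_c = 7.86 − 4.092 = 3.768 mg/L.
x_c = v t_c = 0.231 m/s × 1.039 d × 86400 s/d = 20740 m ≈ 20.7 km.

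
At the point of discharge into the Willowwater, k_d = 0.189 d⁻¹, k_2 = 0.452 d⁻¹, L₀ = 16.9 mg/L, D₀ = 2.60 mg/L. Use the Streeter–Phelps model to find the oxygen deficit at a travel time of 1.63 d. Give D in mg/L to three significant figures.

k_d L₀/(k_2−k_d) = 0.189×16.9/(0.452−0.189) = 3.194/0.2630 = 12.14 mg/L.
e^(−k_d t) = e^(−0.189×1.630) = 0.7349; e^(−k_2 t) = e^(−0.452×1.630) = 0.4787.
D = 12.14 × (0.7349 − 0.4787) + 2.60 × 0.4787 = 3.112 + 1.245 = 4.356 mg/L.

D ≈ 4.36 mg/L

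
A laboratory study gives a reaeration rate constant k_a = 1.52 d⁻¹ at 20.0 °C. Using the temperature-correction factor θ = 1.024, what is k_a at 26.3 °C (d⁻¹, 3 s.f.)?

k_a ≈ 1.76 d⁻¹

k_a(T₂) = k_a(T₁) · θ^(T₂−T₁) = 1.52 × 1.024^(26.3−20.0)
= 1.52 × 1.024^6.30 = 1.52 × 1.161 = 1.765 d⁻¹.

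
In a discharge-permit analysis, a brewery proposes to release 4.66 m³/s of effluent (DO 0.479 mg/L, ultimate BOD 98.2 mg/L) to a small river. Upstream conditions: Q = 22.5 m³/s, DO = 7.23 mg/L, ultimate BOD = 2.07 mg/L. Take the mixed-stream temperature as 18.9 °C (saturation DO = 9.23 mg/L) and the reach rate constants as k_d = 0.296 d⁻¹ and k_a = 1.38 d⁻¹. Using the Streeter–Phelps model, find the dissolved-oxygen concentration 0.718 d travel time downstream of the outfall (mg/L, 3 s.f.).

Mixed DO = (22.5×7.23 + 4.66×0.479)/(22.5+4.66) = 164.9/27.16 = 6.072 mg/L.
Mixed L₀ = (22.5×2.07 + 4.66×98.2)/(27.16) = 504.2/27.16 = 18.56 mg/L.
Initial deficit D₀ = C_s − DO₀ = 9.23 − 6.072 = 3.158 mg/L.
D(0.718) = [0.296×18.56/(1.38−0.296)](e^(−0.296×0.718) − e^(−1.38×0.718)) + 3.158 e^(−1.38×0.718)
= 5.069 × (0.8085 − 0.3713) + 3.158 × 0.3713 = 3.389 mg/L.
DO = 9.23 − 3.389 = 5.841 mg/L.

DO ≈ 5.84 mg/L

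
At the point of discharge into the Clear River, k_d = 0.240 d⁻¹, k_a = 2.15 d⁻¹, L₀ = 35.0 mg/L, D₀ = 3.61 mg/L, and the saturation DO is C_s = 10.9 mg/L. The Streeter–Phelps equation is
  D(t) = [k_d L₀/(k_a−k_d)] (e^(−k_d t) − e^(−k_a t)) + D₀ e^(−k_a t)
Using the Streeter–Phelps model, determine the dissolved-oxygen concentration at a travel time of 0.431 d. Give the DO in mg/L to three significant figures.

k_d L₀/(k_a−k_d) = 0.240×35.0/(2.15−0.240) = 8.400/1.910 = 4.398 mg/L.
e^(−k_d t) = e^(−0.240×0.4310) = 0.9017; e^(−k_a t) = e^(−2.15×0.4310) = 0.3959.
D = 4.398 × (0.9017 − 0.3959) + 3.61 × 0.3959 = 2.225 + 1.429 = 3.654 mg/L.
DO = C_s − D = 10.9 − 3.654 = 7.246 mg/L.

DO ≈ 7.25 mg/L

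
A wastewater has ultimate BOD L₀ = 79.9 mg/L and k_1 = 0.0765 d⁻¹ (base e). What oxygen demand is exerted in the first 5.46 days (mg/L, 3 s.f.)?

y ≈ 27.3 mg/L

y_t = L₀(1 − e^(−k_1 t)) = 79.9 × (1 − e^(−0.0765×5.46))
= 79.9 × (1 − 0.6586) = 79.9 × 0.3414 = 27.28 mg/L.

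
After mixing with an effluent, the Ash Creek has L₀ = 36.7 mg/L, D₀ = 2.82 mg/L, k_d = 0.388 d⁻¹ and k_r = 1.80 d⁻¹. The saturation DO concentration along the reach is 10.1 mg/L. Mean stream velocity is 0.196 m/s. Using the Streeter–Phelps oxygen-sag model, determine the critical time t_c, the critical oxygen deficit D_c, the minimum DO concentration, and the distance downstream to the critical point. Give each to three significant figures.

t_c = [1/(k_r−k_d)] ln[(k_r/k_d)(1 − D₀(k_r−k_d)/(k_d L₀))]
= [1/(1.80−0.388)] ln[(1.80/0.388)(1 − 2.82×1.412/(0.388×36.7))]
= (1/1.412) ln[4.639 × 0.7204] = 0.7082 × ln(3.342) = 0.7082 × 1.207 = 0.8545 d.
D_c = (k_d/k_r) L₀ e^(−k_d t_c) = (0.388/1.80) × 36.7 × e^(−0.388×0.8545) = 0.2156 × 36.7 × 0.7178 = 5.679 mg/L.
Minimum DO = C_s − D_c = 10.1 − 5.679 = 4.421 mg/L.
x_c = v t_c = 0.196 m/s × 0.8545 d × 86400 s/d = 14470 m ≈ 14.5 km.

t_c ≈ 0.854 d; D_c ≈ 5.68 mg/L; min DO ≈ 4.42 mg/L; x_c ≈ 14.5 km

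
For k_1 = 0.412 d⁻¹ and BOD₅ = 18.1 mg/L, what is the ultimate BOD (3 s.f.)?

BOD₅ = L₀(1 − e^(−5k_1)) ⇒ L₀ = BOD₅ / (1 − e^(−5×0.412))
= 18.1 / (1 − 0.1275) = 18.1 / 0.8725 = 20.74 mg/L.

L₀ ≈ 20.7 mg/L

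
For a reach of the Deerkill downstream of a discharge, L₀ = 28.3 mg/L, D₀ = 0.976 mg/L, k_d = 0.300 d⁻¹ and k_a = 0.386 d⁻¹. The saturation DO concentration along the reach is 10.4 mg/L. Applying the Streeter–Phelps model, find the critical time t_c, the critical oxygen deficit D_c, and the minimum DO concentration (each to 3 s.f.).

With k_a/k_d = 1.287 and 1 − D₀(k_a−k_d)/(k_d L₀) = 0.9901,
t_c = ln(1.287 × 0.9901) / (0.386 − 0.300) = ln(1.274) / 0.08600 = 0.2421/0.08600 = 2.815 d.
L(t_c) = L₀ e^(−k_d t_c) = 28.3 × 0.4297 = 12.16 mg/L, and at the critical point k_a D_c = k_d L, so D_c = (0.300/0.386) × 12.16 = 9.452 mg/L.
Minimum DO = C_s − D_c = 10.4 − 9.452 = 0.9482 mg/L.

t_c ≈ 2.82 d; D_c ≈ 9.45 mg/L; min DO ≈ 0.948 mg/L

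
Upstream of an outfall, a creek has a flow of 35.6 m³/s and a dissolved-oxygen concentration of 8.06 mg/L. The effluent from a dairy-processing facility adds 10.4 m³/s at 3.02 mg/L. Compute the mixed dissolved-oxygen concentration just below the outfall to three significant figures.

6.92 mg/L

Flow-weighted mixing: C = (Q_r C_r + Q_w C_w)/(Q_r + Q_w)
= (35.6×8.06 + 10.4×3.02)/(35.6 + 10.4) = 318.3/46.00 = 6.921 mg/L.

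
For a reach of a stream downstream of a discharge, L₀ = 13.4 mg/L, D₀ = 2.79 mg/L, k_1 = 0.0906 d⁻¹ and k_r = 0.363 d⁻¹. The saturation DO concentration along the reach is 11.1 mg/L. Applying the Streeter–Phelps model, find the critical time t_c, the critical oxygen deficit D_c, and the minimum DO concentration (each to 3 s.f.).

t_c = [1/(k_r−k_1)] ln[(k_r/k_1)(1 − D₀(k_r−k_1)/(k_1 L₀))]
= [1/(0.363−0.0906)] ln[(0.363/0.0906)(1 − 2.79×0.2724/(0.0906×13.4))]
= (1/0.2724) ln[4.007 × 0.3740] = 3.671 × ln(1.498) = 3.671 × 0.4044 = 1.485 d.
D_c = (k_1/k_r) L₀ e^(−k_1 t_c) = (0.0906/0.363) × 13.4 × e^(−0.0906×1.485) = 0.2496 × 13.4 × 0.8741 = 2.924 mg/L.
Minimum DO = C_s − D_c = 11.1 − 2.924 = 8.176 mg/L.

t_c ≈ 1.48 d; D_c ≈ 2.92 mg/L; min DO ≈ 8.18 mg/L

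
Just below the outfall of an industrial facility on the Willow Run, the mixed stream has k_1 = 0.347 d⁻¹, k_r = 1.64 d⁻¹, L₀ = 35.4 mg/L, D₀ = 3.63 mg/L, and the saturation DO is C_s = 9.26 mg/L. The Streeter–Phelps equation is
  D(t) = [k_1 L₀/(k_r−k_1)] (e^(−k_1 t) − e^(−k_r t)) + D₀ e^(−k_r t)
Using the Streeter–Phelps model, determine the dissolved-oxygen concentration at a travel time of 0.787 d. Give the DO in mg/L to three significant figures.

k_1 L₀/(k_r−k_1) = 0.347×35.4/(1.64−0.347) = 12.28/1.293 = 9.500 mg/L.
e^(−k_1 t) = e^(−0.347×0.7870) = 0.7610; e^(−k_r t) = e^(−1.64×0.7870) = 0.2751.
D = 9.500 × (0.7610 − 0.2751) + 3.63 × 0.2751 = 4.617 + 0.9986 = 5.615 mg/L.
DO = C_s − D = 9.26 − 5.615 = 3.645 mg/L.

DO ≈ 3.64 mg/L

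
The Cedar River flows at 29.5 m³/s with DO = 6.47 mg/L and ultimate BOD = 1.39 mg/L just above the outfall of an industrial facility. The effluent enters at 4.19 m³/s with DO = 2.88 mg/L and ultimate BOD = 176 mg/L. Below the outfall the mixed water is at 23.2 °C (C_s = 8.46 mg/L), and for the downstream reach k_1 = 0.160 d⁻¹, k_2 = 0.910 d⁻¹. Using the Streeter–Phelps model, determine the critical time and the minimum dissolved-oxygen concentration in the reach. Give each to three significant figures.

t_c ≈ 1.41 d; minimum DO ≈ 5.22 mg/L

Mixed DO = (29.5×6.47 + 4.19×2.88)/(29.5+4.19) = 202.9/33.69 = 6.024 mg/L.
Mixed L₀ = (29.5×1.39 + 4.19×176)/(33.69) = 778.4/33.69 = 23.11 mg/L.
Initial deficit D₀ = C_s − DO₀ = 8.46 − 6.024 = 2.436 mg/L.
t_c = (1/0.7500) ln[(0.910/0.160)(1 − 2.436×0.7500/(0.160×23.11))] = 1.333 × ln(2.876) = 1.409 d.
D_c = (0.160/0.910) × 23.11 × e^(−0.160×1.409) = 0.1758 × 23.11 × 0.7982 = 3.243 mg/L.
Minimum DO = 8.46 − 3.243 = 5.217 mg/L.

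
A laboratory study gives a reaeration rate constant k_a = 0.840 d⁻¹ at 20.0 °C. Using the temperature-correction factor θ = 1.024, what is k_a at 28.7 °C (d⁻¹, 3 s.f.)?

k_a(T₂) = k_a(T₁) · θ^(T₂−T₁) = 0.840 × 1.024^(28.7−20.0)
= 0.840 × 1.024^8.70 = 0.840 × 1.229 = 1.032 d⁻¹.

k_a ≈ 1.03 d⁻¹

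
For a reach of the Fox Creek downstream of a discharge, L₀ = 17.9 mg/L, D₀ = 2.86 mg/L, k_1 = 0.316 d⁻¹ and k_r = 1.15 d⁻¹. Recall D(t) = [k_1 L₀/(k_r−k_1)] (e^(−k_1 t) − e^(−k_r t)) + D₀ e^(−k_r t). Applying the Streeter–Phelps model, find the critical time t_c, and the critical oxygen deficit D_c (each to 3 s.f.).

With k_r/k_1 = 3.639 and 1 − D₀(k_r−k_1)/(k_1 L₀) = 0.5783,
t_c = ln(3.639 × 0.5783) / (1.15 − 0.316) = ln(2.105) / 0.8340 = 0.7441/0.8340 = 0.8922 d.
L(t_c) = L₀ e^(−k_1 t_c) = 17.9 × 0.7543 = 13.50 mg/L, and at the critical point k_r D_c = k_1 L, so D_c = (0.316/1.15) × 13.50 = 3.710 mg/L.

t_c ≈ 0.892 d; D_c ≈ 3.71 mg/L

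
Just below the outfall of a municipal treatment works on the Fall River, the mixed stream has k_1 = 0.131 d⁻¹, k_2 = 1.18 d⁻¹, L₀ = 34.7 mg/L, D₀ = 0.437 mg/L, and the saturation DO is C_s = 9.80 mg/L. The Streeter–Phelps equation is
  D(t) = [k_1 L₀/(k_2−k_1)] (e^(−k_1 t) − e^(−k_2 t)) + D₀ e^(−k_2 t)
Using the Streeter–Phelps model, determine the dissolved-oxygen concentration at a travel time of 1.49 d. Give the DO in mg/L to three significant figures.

DO ≈ 6.91 mg/L

k_1 L₀/(k_2−k_1) = 0.131×34.7/(1.18−0.131) = 4.546/1.049 = 4.333 mg/L.
e^(−k_1 t) = e^(−0.131×1.490) = 0.8227; e^(−k_2 t) = e^(−1.18×1.490) = 0.1724.
D = 4.333 × (0.8227 − 0.1724) + 0.437 × 0.1724 = 2.818 + 0.07532 = 2.893 mg/L.
DO = C_s − D = 9.80 − 2.893 = 6.907 mg/L.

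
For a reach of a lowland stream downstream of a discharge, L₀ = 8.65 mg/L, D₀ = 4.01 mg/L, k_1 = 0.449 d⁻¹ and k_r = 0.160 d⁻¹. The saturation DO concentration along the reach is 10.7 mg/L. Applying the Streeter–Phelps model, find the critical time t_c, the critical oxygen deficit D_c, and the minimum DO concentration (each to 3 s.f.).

t_c ≈ 2.67 d; D_c ≈ 7.33 mg/L; min DO ≈ 3.37 mg/L

At the critical point dD/dt = 0, so k_1 L₀ e^(−k_1 t) = k_r D. Substituting D(t) from the Streeter–Phelps equation and solving for t gives
t_c = ln[(k_r/k_1)(1 − D₀(k_r−k_1)/(k_1 L₀))] / (k_r−k_1).
Here k_r−k_1 = -0.2890 d⁻¹ and 1 − D₀(k_r−k_1)/(k_1 L₀) = 1 − 4.01×-0.2890/(0.449×8.65) = 1.298, so
t_c = ln(0.3563 × 1.298) / -0.2890 = -0.7707 / -0.2890 = 2.667 d.
L(t_c) = L₀ e^(−k_1 t_c) = 8.65 × 0.3020 = 2.612 mg/L, and at the critical point k_r D_c = k_1 L, so D_c = (0.449/0.160) × 2.612 = 7.330 mg/L.
Minimum DO = C_s − D_c = 10.7 − 7.330 = 3.370 mg/L.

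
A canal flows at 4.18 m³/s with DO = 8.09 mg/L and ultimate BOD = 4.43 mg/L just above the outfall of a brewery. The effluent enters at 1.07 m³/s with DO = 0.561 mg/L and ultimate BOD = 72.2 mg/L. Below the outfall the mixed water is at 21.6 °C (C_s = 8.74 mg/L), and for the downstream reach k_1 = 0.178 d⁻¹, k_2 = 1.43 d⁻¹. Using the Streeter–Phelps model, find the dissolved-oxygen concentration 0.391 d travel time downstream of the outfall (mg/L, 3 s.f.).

DO ≈ 6.55 mg/L

Mixed DO = (4.18×8.09 + 1.07×0.561)/(4.18+1.07) = 34.42/5.250 = 6.556 mg/L.
Mixed L₀ = (4.18×4.43 + 1.07×72.2)/(5.250) = 95.77/5.250 = 18.24 mg/L.
Initial deficit D₀ = C_s − DO₀ = 8.74 − 6.556 = 2.184 mg/L.
D(0.391) = [0.178×18.24/(1.43−0.178)](e^(−0.178×0.391) − e^(−1.43×0.391)) + 2.184 e^(−1.43×0.391)
= 2.594 × (0.9328 − 0.5717) + 2.184 × 0.5717 = 2.185 mg/L.
DO = 8.74 − 2.185 = 6.555 mg/L.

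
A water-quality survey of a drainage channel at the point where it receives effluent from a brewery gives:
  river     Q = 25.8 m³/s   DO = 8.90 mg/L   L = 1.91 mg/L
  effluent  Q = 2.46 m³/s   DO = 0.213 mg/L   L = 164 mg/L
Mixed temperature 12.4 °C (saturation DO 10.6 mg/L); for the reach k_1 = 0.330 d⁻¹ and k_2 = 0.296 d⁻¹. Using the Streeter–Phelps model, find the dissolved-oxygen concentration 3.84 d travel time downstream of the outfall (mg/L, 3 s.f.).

DO ≈ 3.70 mg/L

Mixed DO = (25.8×8.90 + 2.46×0.213)/(25.8+2.46) = 230.1/28.26 = 8.144 mg/L.
Mixed L₀ = (25.8×1.91 + 2.46×164)/(28.26) = 452.7/28.26 = 16.02 mg/L.
Initial deficit D₀ = C_s − DO₀ = 10.6 − 8.144 = 2.456 mg/L.
D(3.84) = [0.330×16.02/(0.296−0.330)](e^(−0.330×3.84) − e^(−0.296×3.84)) + 2.456 e^(−0.296×3.84)
= -155.5 × (0.2816 − 0.3209) + 2.456 × 0.3209 = 6.895 mg/L.
DO = 10.6 − 6.895 = 3.705 mg/L.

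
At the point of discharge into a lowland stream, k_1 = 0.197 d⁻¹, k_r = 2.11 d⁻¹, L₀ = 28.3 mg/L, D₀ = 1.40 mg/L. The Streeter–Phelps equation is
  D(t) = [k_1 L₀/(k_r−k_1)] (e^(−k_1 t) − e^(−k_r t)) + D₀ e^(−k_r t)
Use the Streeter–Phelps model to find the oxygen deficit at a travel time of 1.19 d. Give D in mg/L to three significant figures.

D ≈ 2.18 mg/L

k_1 L₀/(k_r−k_1) = 0.197×28.3/(2.11−0.197) = 5.575/1.913 = 2.914 mg/L.
e^(−k_1 t) = e^(−0.197×1.190) = 0.7910; e^(−k_r t) = e^(−2.11×1.190) = 0.08120.
D = 2.914 × (0.7910 − 0.08120) + 1.40 × 0.08120 = 2.069 + 0.1137 = 2.182 mg/L.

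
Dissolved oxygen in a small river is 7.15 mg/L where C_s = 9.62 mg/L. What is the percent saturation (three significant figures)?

% saturation = C/C_s × 100 = 7.15/9.62 × 100 = 74.3 %.

74.3 % saturation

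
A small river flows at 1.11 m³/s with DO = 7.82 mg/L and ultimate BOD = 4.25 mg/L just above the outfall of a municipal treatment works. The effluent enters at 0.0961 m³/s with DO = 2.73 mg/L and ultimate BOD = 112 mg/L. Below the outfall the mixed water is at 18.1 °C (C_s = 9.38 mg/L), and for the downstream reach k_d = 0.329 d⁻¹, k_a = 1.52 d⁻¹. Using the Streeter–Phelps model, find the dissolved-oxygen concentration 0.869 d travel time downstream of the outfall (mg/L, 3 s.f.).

DO ≈ 7.14 mg/L

Mixed DO = (1.11×7.82 + 0.0961×2.73)/(1.11+0.0961) = 8.943/1.206 = 7.414 mg/L.
Mixed L₀ = (1.11×4.25 + 0.0961×112)/(1.206) = 15.48/1.206 = 12.84 mg/L.
Initial deficit D₀ = C_s − DO₀ = 9.38 − 7.414 = 1.966 mg/L.
D(0.869) = [0.329×12.84/(1.52−0.329)](e^(−0.329×0.869) − e^(−1.52×0.869)) + 1.966 e^(−1.52×0.869)
= 3.546 × (0.7513 − 0.2669) + 1.966 × 0.2669 = 2.242 mg/L.
DO = 9.38 − 2.242 = 7.138 mg/L.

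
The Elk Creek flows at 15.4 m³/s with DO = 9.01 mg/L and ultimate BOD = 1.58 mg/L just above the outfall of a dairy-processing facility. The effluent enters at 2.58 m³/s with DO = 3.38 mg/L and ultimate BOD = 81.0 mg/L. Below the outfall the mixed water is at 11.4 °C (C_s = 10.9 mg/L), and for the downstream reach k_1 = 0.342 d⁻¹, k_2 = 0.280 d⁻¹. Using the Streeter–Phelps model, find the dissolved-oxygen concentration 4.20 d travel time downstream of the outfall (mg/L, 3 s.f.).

Mixed DO = (15.4×9.01 + 2.58×3.38)/(15.4+2.58) = 147.5/17.98 = 8.202 mg/L.
Mixed L₀ = (15.4×1.58 + 2.58×81.0)/(17.98) = 233.3/17.98 = 12.98 mg/L.
Initial deficit D₀ = C_s − DO₀ = 10.9 − 8.202 = 2.698 mg/L.
D(4.20) = [0.342×12.98/(0.280−0.342)](e^(−0.342×4.20) − e^(−0.280×4.20)) + 2.698 e^(−0.280×4.20)
= -71.58 × (0.2378 − 0.3085) + 2.698 × 0.3085 = 5.895 mg/L.
DO = 10.9 − 5.895 = 5.005 mg/L.

DO ≈ 5.01 mg/L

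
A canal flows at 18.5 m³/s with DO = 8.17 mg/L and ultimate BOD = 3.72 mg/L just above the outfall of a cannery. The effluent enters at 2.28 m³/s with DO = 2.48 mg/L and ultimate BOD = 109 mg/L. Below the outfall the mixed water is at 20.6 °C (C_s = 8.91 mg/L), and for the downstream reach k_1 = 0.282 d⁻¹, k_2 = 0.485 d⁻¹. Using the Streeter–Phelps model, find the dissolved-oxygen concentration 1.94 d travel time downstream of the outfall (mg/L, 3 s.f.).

Mixed DO = (18.5×8.17 + 2.28×2.48)/(18.5+2.28) = 156.8/20.78 = 7.546 mg/L.
Mixed L₀ = (18.5×3.72 + 2.28×109)/(20.78) = 317.3/20.78 = 15.27 mg/L.
Initial deficit D₀ = C_s − DO₀ = 8.91 − 7.546 = 1.364 mg/L.
D(1.94) = [0.282×15.27/(0.485−0.282)](e^(−0.282×1.94) − e^(−0.485×1.94)) + 1.364 e^(−0.485×1.94)
= 21.21 × (0.5786 − 0.3903) + 1.364 × 0.3903 = 4.528 mg/L.
DO = 8.91 − 4.528 = 4.382 mg/L.

DO ≈ 4.38 mg/L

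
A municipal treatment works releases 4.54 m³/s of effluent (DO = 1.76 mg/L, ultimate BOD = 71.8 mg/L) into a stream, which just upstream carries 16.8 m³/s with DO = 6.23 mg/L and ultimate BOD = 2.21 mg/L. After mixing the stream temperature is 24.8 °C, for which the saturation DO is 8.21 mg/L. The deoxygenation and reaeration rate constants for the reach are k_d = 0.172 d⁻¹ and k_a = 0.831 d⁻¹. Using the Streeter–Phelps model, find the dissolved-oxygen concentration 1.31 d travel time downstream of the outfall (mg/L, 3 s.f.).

Mixed DO = (16.8×6.23 + 4.54×1.76)/(16.8+4.54) = 112.7/21.34 = 5.279 mg/L.
Mixed L₀ = (16.8×2.21 + 4.54×71.8)/(21.34) = 363.1/21.34 = 17.01 mg/L.
Initial deficit D₀ = C_s − DO₀ = 8.21 − 5.279 = 2.931 mg/L.
D(1.31) = [0.172×17.01/(0.831−0.172)](e^(−0.172×1.31) − e^(−0.831×1.31)) + 2.931 e^(−0.831×1.31)
= 4.441 × (0.7983 − 0.3367) + 2.931 × 0.3367 = 3.037 mg/L.
DO = 8.21 − 3.037 = 5.173 mg/L.

DO ≈ 5.17 mg/L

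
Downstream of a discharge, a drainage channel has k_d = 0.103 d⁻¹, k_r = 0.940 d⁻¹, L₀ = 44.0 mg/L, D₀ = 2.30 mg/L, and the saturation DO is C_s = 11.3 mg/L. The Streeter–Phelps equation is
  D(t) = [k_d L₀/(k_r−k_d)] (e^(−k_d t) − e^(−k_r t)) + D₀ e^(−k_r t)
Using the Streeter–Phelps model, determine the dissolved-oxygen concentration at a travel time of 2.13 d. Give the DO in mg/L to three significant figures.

DO ≈ 7.37 mg/L

k_d L₀/(k_r−k_d) = 0.103×44.0/(0.940−0.103) = 4.532/0.8370 = 5.415 mg/L.
e^(−k_d t) = e^(−0.103×2.130) = 0.8030; e^(−k_r t) = e^(−0.940×2.130) = 0.1350.
D = 5.415 × (0.8030 − 0.1350) + 2.30 × 0.1350 = 3.617 + 0.3106 = 3.927 mg/L.
DO = C_s − D = 11.3 − 3.927 = 7.373 mg/L.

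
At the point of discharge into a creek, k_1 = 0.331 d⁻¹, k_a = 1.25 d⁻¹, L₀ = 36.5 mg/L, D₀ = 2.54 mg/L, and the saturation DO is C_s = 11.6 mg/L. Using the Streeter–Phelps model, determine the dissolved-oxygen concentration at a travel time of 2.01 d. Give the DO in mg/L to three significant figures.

k_1 L₀/(k_a−k_1) = 0.331×36.5/(1.25−0.331) = 12.08/0.9190 = 13.15 mg/L.
e^(−k_1 t) = e^(−0.331×2.010) = 0.5141; e^(−k_a t) = e^(−1.25×2.010) = 0.08107.
D = 13.15 × (0.5141 − 0.08107) + 2.54 × 0.08107 = 5.693 + 0.2059 = 5.899 mg/L.
DO = C_s − D = 11.6 − 5.899 = 5.701 mg/L.

DO ≈ 5.70 mg/L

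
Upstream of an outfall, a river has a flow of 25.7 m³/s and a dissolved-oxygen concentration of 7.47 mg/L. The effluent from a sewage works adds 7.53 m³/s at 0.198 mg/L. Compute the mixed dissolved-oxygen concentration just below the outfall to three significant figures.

5.82 mg/L

Flow-weighted mixing: C = (Q_r C_r + Q_w C_w)/(Q_r + Q_w)
= (25.7×7.47 + 7.53×0.198)/(25.7 + 7.53) = 193.5/33.23 = 5.822 mg/L.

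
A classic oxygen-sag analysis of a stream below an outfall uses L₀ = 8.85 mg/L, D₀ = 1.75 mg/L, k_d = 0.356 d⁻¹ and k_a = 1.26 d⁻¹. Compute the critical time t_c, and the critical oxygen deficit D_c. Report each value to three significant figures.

t_c = [1/(k_a−k_d)] ln[(k_a/k_d)(1 − D₀(k_a−k_d)/(k_d L₀))]
= [1/(1.26−0.356)] ln[(1.26/0.356)(1 − 1.75×0.9040/(0.356×8.85))]
= (1/0.9040) ln[3.539 × 0.4979] = 1.106 × ln(1.762) = 1.106 × 0.5665 = 0.6267 d.
L(t_c) = L₀ e^(−k_d t_c) = 8.85 × 0.8000 = 7.080 mg/L, and at the critical point k_a D_c = k_d L, so D_c = (0.356/1.26) × 7.080 = 2.000 mg/L.

t_c ≈ 0.627 d; D_c ≈ 2.00 mg/L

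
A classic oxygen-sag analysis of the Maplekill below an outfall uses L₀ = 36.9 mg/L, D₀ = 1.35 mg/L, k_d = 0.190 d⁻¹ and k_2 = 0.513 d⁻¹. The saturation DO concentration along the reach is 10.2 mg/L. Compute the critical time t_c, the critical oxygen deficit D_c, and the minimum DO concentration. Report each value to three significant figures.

At the critical point dD/dt = 0, so k_d L₀ e^(−k_d t) = k_2 D. Substituting D(t) from the Streeter–Phelps equation and solving for t gives
t_c = ln[(k_2/k_d)(1 − D₀(k_2−k_d)/(k_d L₀))] / (k_2−k_d).
Here k_2−k_d = 0.3230 d⁻¹ and 1 − D₀(k_2−k_d)/(k_d L₀) = 1 − 1.35×0.3230/(0.190×36.9) = 0.9378, so
t_c = ln(2.700 × 0.9378) / 0.3230 = 0.9290 / 0.3230 = 2.876 d.
L(t_c) = L₀ e^(−k_d t_c) = 36.9 × 0.5790 = 21.36 mg/L, and at the critical point k_2 D_c = k_d L, so D_c = (0.190/0.513) × 21.36 = 7.913 mg/L.
Minimum DO = C_s − D_c = 10.2 − 7.913 = 2.287 mg/L.

t_c ≈ 2.88 d; D_c ≈ 7.91 mg/L; min DO ≈ 2.29 mg/L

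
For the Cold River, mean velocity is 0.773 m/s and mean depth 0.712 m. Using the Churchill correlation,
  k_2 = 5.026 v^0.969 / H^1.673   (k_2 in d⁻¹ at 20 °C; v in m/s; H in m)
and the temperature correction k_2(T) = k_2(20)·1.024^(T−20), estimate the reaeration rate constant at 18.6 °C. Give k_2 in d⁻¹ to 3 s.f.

k_2(20) = 5.026 × 0.773^0.969 / 0.712^1.673 = 5.026 × 0.7792 / 0.5665 = 6.913 d⁻¹.
k_2(18.6) = 6.913 × 1.024^(18.6−20) = 6.913 × 0.9673 = 6.687 d⁻¹.

k_2 ≈ 6.69 d⁻¹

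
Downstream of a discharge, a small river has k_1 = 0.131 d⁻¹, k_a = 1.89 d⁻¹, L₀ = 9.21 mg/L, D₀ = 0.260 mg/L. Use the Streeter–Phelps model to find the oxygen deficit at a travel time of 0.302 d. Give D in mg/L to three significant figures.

D ≈ 0.419 mg/L

k_1 L₀/(k_a−k_1) = 0.131×9.21/(1.89−0.131) = 1.207/1.759 = 0.6859 mg/L.
e^(−k_1 t) = e^(−0.131×0.3020) = 0.9612; e^(−k_a t) = e^(−1.89×0.3020) = 0.5651.
D = 0.6859 × (0.9612 − 0.5651) + 0.260 × 0.5651 = 0.2717 + 0.1469 = 0.4186 mg/L.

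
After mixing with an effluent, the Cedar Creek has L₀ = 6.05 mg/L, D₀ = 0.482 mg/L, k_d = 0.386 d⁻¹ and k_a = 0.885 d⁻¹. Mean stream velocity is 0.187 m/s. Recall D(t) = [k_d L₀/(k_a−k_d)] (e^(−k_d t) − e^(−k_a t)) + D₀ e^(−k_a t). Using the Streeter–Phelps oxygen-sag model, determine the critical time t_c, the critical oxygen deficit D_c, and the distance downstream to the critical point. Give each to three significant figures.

t_c ≈ 1.45 d; D_c ≈ 1.51 mg/L; x_c ≈ 23.3 km

With k_a/k_d = 2.293 and 1 − D₀(k_a−k_d)/(k_d L₀) = 0.8970,
t_c = ln(2.293 × 0.8970) / (0.885 − 0.386) = ln(2.057) / 0.4990 = 0.7211/0.4990 = 1.445 d.
L(t_c) = L₀ e^(−k_d t_c) = 6.05 × 0.5725 = 3.464 mg/L, and at the critical point k_a D_c = k_d L, so D_c = (0.386/0.885) × 3.464 = 1.511 mg/L.
x_c = v t_c = 0.187 m/s × 1.445 d × 86400 s/d = 23350 m ≈ 23.3 km.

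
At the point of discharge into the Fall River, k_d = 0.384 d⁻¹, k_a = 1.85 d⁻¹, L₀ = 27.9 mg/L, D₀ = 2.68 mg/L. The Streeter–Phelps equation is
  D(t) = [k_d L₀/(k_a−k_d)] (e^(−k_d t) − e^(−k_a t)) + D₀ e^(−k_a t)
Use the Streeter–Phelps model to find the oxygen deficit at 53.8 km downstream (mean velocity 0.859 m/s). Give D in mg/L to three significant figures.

D ≈ 4.32 mg/L

Travel time t = x/v = 53.8 km / (0.859 m/s) = 53800 m / 0.859 m/s = 62630 s = 0.7249 d.
k_d L₀/(k_a−k_d) = 0.384×27.9/(1.85−0.384) = 10.71/1.466 = 7.308 mg/L.
e^(−k_d t) = e^(−0.384×0.7249) = 0.7570; e^(−k_a t) = e^(−1.85×0.7249) = 0.2616.
D = 7.308 × (0.7570 − 0.2616) + 2.68 × 0.2616 = 3.621 + 0.7010 = 4.322 mg/L.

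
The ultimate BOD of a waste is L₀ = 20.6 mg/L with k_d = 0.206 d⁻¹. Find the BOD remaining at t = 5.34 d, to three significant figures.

L ≈ 6.86 mg/L

L_t = L₀ e^(−k_d t) = 20.6 × e^(−0.206×5.34) = 20.6 × 0.3329 = 6.857 mg/L.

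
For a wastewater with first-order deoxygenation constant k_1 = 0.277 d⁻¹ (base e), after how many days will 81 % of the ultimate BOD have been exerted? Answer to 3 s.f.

y/L₀ = 1 − e^(−k_1 t) = 0.81 ⇒ e^(−k_1 t) = 0.190
t = −ln(0.190) / 0.277 = 1.661 / 0.277 = 5.995 d.

t ≈ 6.00 d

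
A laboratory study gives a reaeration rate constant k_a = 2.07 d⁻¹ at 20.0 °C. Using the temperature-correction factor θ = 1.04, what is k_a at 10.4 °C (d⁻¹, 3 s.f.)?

k_a ≈ 1.42 d⁻¹

k_a(T₂) = k_a(T₁) · θ^(T₂−T₁) = 2.07 × 1.04^(10.4−20.0)
= 2.07 × 1.04^-9.60 = 2.07 × 0.6862 = 1.421 d⁻¹.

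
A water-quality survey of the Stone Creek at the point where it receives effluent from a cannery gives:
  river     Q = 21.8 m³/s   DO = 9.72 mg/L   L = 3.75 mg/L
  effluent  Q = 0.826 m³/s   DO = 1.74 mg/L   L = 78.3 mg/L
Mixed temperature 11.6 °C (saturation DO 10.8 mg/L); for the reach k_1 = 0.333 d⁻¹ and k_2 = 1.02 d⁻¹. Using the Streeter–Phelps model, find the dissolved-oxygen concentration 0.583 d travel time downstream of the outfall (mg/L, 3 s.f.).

Mixed DO = (21.8×9.72 + 0.826×1.74)/(21.8+0.826) = 213.3/22.63 = 9.429 mg/L.
Mixed L₀ = (21.8×3.75 + 0.826×78.3)/(22.63) = 146.4/22.63 = 6.472 mg/L.
Initial deficit D₀ = C_s − DO₀ = 10.8 − 9.429 = 1.371 mg/L.
D(0.583) = [0.333×6.472/(1.02−0.333)](e^(−0.333×0.583) − e^(−1.02×0.583)) + 1.371 e^(−1.02×0.583)
= 3.137 × (0.8235 − 0.5518) + 1.371 × 0.5518 = 1.609 mg/L.
DO = 10.8 − 1.609 = 9.191 mg/L.

DO ≈ 9.19 mg/L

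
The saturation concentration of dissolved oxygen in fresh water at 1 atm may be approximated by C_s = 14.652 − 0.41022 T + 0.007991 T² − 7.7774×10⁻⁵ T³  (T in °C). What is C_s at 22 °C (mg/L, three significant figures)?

C_s = 14.652 − 0.41022×22 + 0.007991×22² − 7.7774×10⁻⁵×22³ = 8.667 mg/L.

C_s ≈ 8.67 mg/L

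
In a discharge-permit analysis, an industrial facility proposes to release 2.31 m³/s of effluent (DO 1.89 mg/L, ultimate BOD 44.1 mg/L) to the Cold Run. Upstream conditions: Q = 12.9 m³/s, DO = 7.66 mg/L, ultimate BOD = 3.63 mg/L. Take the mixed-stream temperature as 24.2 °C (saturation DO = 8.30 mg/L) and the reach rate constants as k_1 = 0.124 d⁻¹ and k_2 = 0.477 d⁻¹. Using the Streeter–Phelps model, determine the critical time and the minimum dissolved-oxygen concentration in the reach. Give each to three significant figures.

t_c ≈ 2.17 d; minimum DO ≈ 6.36 mg/L

Mixed DO = (12.9×7.66 + 2.31×1.89)/(12.9+2.31) = 103.2/15.21 = 6.784 mg/L.
Mixed L₀ = (12.9×3.63 + 2.31×44.1)/(15.21) = 148.7/15.21 = 9.776 mg/L.
Initial deficit D₀ = C_s − DO₀ = 8.30 − 6.784 = 1.516 mg/L.
t_c = (1/0.3530) ln[(0.477/0.124)(1 − 1.516×0.3530/(0.124×9.776))] = 2.833 × ln(2.148) = 2.166 d.
D_c = (0.124/0.477) × 9.776 × e^(−0.124×2.166) = 0.2600 × 9.776 × 0.7644 = 1.943 mg/L.
Minimum DO = 8.30 − 1.943 = 6.357 mg/L.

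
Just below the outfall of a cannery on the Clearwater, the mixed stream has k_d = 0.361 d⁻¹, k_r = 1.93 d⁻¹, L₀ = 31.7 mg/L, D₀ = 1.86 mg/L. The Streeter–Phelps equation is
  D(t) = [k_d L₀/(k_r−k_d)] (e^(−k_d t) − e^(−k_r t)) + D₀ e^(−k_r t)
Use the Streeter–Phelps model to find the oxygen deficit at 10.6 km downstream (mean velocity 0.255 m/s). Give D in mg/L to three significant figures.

Travel time t = x/v = 10.6 km / (0.255 m/s) = 10600 m / 0.255 m/s = 41570 s = 0.4811 d.
k_d L₀/(k_r−k_d) = 0.361×31.7/(1.93−0.361) = 11.44/1.569 = 7.294 mg/L.
e^(−k_d t) = e^(−0.361×0.4811) = 0.8406; e^(−k_r t) = e^(−1.93×0.4811) = 0.3951.
D = 7.294 × (0.8406 − 0.3951) + 1.86 × 0.3951 = 3.249 + 0.7349 = 3.984 mg/L.

D ≈ 3.98 mg/L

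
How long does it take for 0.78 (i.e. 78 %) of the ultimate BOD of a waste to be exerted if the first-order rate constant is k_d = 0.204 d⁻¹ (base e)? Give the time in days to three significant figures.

t ≈ 7.42 d

y/L₀ = 1 − e^(−k_d t) = 0.78 ⇒ e^(−k_d t) = 0.220
t = −ln(0.220) / 0.204 = 1.514 / 0.204 = 7.422 d.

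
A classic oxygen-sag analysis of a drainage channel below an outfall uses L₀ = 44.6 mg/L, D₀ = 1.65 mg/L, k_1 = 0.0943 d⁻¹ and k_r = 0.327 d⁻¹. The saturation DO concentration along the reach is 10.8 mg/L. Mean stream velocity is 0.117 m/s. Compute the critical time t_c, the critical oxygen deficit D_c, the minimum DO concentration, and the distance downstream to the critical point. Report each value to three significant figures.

t_c = [1/(k_r−k_1)] ln[(k_r/k_1)(1 − D₀(k_r−k_1)/(k_1 L₀))]
= [1/(0.327−0.0943)] ln[(0.327/0.0943)(1 − 1.65×0.2327/(0.0943×44.6))]
= (1/0.2327) ln[3.468 × 0.9087] = 4.297 × ln(3.151) = 4.297 × 1.148 = 4.932 d.
D_c = (k_1/k_r) L₀ e^(−k_1 t_c) = (0.0943/0.327) × 44.6 × e^(−0.0943×4.932) = 0.2884 × 44.6 × 0.6281 = 8.078 mg/L.
Minimum DO = C_s − D_c = 10.8 − 8.078 = 2.722 mg/L.
x_c = v t_c = 0.117 m/s × 4.932 d × 86400 s/d = 49860 m ≈ 49.9 km.

t_c ≈ 4.93 d; D_c ≈ 8.08 mg/L; min DO ≈ 2.72 mg/L; x_c ≈ 49.9 km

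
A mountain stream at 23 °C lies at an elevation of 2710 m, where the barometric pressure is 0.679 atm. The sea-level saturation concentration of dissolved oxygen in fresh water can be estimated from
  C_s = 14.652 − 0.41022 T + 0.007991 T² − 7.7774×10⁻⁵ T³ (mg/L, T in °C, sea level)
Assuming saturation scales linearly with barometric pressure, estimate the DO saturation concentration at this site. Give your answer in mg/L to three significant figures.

At sea level: C_s = 14.652 − 0.41022×23 + 0.007991×23² − 7.7774×10⁻⁵×23³ = 8.498 mg/L.
Pressure correction: C_s' = 8.498 × 0.679 = 5.770 mg/L.

C_s ≈ 5.77 mg/L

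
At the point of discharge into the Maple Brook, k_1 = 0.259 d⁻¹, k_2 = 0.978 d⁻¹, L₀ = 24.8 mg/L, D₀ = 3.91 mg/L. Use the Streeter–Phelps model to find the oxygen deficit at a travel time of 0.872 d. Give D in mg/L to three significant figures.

k_1 L₀/(k_2−k_1) = 0.259×24.8/(0.978−0.259) = 6.423/0.7190 = 8.934 mg/L.
e^(−k_1 t) = e^(−0.259×0.8720) = 0.7978; e^(−k_2 t) = e^(−0.978×0.8720) = 0.4262.
D = 8.934 × (0.7978 − 0.4262) + 3.91 × 0.4262 = 3.320 + 1.666 = 4.986 mg/L.

D ≈ 4.99 mg/L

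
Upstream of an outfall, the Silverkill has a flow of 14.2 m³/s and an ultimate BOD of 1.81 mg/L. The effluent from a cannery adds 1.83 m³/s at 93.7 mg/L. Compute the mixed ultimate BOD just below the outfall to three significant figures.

12.3 mg/L

Flow-weighted mixing: C = (Q_r C_r + Q_w C_w)/(Q_r + Q_w)
= (14.2×1.81 + 1.83×93.7)/(14.2 + 1.83) = 197.2/16.03 = 12.30 mg/L.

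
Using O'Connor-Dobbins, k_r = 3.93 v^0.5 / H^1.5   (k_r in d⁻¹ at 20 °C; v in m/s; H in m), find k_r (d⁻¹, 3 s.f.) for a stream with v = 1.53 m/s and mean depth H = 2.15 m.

k_r = 3.93 × 1.53^0.5 / 2.15^1.5 = 3.93 × 1.237 / 3.153 = 1.542 d⁻¹.

k_r ≈ 1.54 d⁻¹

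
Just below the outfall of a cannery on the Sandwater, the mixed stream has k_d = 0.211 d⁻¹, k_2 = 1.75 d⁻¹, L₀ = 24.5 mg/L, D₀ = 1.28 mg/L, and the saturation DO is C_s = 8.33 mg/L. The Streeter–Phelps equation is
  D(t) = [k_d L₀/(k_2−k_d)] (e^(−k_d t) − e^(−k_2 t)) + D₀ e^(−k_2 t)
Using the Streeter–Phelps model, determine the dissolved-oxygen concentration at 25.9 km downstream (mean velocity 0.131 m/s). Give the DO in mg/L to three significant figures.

DO ≈ 6.30 mg/L

Travel time t = x/v = 25.9 km / (0.131 m/s) = 25900 m / 0.131 m/s = 197700 s = 2.288 d.
k_d L₀/(k_2−k_d) = 0.211×24.5/(1.75−0.211) = 5.170/1.539 = 3.359 mg/L.
e^(−k_d t) = e^(−0.211×2.288) = 0.6170; e^(−k_2 t) = e^(−1.75×2.288) = 0.01823.
D = 3.359 × (0.6170 − 0.01823) + 1.28 × 0.01823 = 2.011 + 0.02334 = 2.035 mg/L.
DO = C_s − D = 8.33 − 2.035 = 6.295 mg/L.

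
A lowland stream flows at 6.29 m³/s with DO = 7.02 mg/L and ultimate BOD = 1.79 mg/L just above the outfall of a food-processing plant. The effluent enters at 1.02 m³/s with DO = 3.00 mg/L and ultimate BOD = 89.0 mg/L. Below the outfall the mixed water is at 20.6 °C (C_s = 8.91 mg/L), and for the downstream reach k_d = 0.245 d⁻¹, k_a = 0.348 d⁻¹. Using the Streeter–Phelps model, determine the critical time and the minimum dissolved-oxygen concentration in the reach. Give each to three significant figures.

t_c ≈ 2.66 d; minimum DO ≈ 3.79 mg/L

Mixed DO = (6.29×7.02 + 1.02×3.00)/(6.29+1.02) = 47.22/7.310 = 6.459 mg/L.
Mixed L₀ = (6.29×1.79 + 1.02×89.0)/(7.310) = 102.0/7.310 = 13.96 mg/L.
Initial deficit D₀ = C_s − DO₀ = 8.91 − 6.459 = 2.451 mg/L.
t_c = (1/0.1030) ln[(0.348/0.245)(1 − 2.451×0.1030/(0.245×13.96))] = 9.709 × ln(1.316) = 2.663 d.
D_c = (0.245/0.348) × 13.96 × e^(−0.245×2.663) = 0.7040 × 13.96 × 0.5208 = 5.118 mg/L.
Minimum DO = 8.91 − 5.118 = 3.792 mg/L.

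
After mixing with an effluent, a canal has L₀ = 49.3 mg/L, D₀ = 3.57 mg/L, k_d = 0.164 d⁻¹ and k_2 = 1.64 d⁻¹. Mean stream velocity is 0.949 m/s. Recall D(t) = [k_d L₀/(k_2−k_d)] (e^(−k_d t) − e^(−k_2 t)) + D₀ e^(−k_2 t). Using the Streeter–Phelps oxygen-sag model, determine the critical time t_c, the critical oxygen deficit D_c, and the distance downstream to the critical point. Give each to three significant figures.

t_c = [1/(k_2−k_d)] ln[(k_2/k_d)(1 − D₀(k_2−k_d)/(k_d L₀))]
= [1/(1.64−0.164)] ln[(1.64/0.164)(1 − 3.57×1.476/(0.164×49.3))]
= (1/1.476) ln[10.00 × 0.3483] = 0.6775 × ln(3.483) = 0.6775 × 1.248 = 0.8454 d.
D_c = (k_d/k_2) L₀ e^(−k_d t_c) = (0.164/1.64) × 49.3 × e^(−0.164×0.8454) = 0.1000 × 49.3 × 0.8705 = 4.292 mg/L.
x_c = v t_c = 0.949 m/s × 0.8454 d × 86400 s/d = 69320 m ≈ 69.3 km.

t_c ≈ 0.845 d; D_c ≈ 4.29 mg/L; x_c ≈ 69.3 km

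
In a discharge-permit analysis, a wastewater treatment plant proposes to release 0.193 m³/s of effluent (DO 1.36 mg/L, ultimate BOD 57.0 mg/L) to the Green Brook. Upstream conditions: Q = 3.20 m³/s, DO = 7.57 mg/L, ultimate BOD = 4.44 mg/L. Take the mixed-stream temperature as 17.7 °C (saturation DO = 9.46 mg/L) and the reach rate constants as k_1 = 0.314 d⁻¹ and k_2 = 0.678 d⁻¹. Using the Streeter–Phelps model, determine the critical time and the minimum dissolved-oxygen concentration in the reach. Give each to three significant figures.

t_c ≈ 0.931 d; minimum DO ≈ 6.89 mg/L

Mixed DO = (3.20×7.57 + 0.193×1.36)/(3.20+0.193) = 24.49/3.393 = 7.217 mg/L.
Mixed L₀ = (3.20×4.44 + 0.193×57.0)/(3.393) = 25.21/3.393 = 7.430 mg/L.
Initial deficit D₀ = C_s − DO₀ = 9.46 − 7.217 = 2.243 mg/L.
t_c = (1/0.3640) ln[(0.678/0.314)(1 − 2.243×0.3640/(0.314×7.430))] = 2.747 × ln(1.403) = 0.9312 d.
D_c = (0.314/0.678) × 7.430 × e^(−0.314×0.9312) = 0.4631 × 7.430 × 0.7465 = 2.569 mg/L.
Minimum DO = 9.46 − 2.569 = 6.891 mg/L.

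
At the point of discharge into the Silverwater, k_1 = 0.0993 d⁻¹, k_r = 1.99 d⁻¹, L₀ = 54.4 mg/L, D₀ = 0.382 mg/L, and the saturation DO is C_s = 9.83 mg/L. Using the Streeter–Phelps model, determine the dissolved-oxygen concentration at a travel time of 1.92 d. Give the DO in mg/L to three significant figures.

DO ≈ 7.52 mg/L

k_1 L₀/(k_r−k_1) = 0.0993×54.4/(1.99−0.0993) = 5.402/1.891 = 2.857 mg/L.
e^(−k_1 t) = e^(−0.0993×1.920) = 0.8264; e^(−k_r t) = e^(−1.99×1.920) = 0.02191.
D = 2.857 × (0.8264 − 0.02191) + 0.382 × 0.02191 = 2.299 + 0.008370 = 2.307 mg/L.
DO = C_s − D = 9.83 − 2.307 = 7.523 mg/L.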